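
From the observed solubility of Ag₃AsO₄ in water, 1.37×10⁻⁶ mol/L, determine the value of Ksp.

Ag₃AsO₄(s) ⇌ 3 Ag⁺(aq) + AsO₄³⁻(aq)
Let s be the molar solubility. Then [Ag⁺] = 3s and [AsO₄³⁻] = s.
Ksp = [Ag⁺]^3[AsO₄³⁻] = (3s)^3 · s = 27s^4
Ksp = 27 × (1.37×10⁻⁶)^4 = 9.51×10⁻²³

Ksp = 9.51×10⁻²³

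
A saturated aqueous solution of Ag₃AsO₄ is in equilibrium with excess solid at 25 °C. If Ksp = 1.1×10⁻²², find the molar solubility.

1.4×10⁻⁶ M

Ag₃AsO₄(s) ⇌ 3 Ag⁺(aq) + AsO₄³⁻(aq)
Call the molar solubility s, so that [Ag⁺] = 3s and [AsO₄³⁻] = s.
Ksp = [Ag⁺]^3[AsO₄³⁻] = (3s)^3 · s = 27s^4
27s^4 = 1.1×10⁻²²  ⇒  s^4 = 4.1×10⁻²⁴
s = (4.1×10⁻²⁴)^(1/4) = 1.4×10⁻⁶ M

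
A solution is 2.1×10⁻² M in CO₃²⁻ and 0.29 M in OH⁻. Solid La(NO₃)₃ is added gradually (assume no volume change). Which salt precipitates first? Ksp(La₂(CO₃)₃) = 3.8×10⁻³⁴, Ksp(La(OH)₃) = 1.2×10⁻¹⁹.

Precipitation of each salt begins when its ion product equals Ksp.
For La₂(CO₃)₃: [La³⁺] = (Ksp/[CO₃²⁻]^3)^(1/2) = 6.4×10⁻¹⁵ M
For La(OH)₃: [La³⁺] = (Ksp/[OH⁻]^3) = 4.9×10⁻¹⁸ M
The smaller threshold [La³⁺] is reached first, so La(OH)₃ precipitates first.

La(OH)₃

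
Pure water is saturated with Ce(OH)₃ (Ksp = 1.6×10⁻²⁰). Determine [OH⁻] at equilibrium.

1.5×10⁻⁵ M

Ce(OH)₃(s) ⇌ Ce³⁺(aq) + 3 OH⁻(aq)
If s mol/L of Ce(OH)₃ dissolves, [Ce³⁺] = s and [OH⁻] = 3s.
Ksp = [Ce³⁺][OH⁻]^3 = s · (3s)^3 = 27s^4 = 1.6×10⁻²⁰
s = 4.9×10⁻⁶ mol/L
[OH⁻] = 3s = 1.5×10⁻⁵ mol/L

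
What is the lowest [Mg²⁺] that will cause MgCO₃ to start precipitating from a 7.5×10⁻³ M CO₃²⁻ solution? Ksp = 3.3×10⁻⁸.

Precipitation begins when Q = Ksp.
MgCO₃(s) ⇌ Mg²⁺(aq) + CO₃²⁻(aq)
Ksp = [Mg²⁺][CO₃²⁻] = [Mg²⁺](7.5×10⁻³)
[Mg²⁺] = 3.3×10⁻⁸ / (7.5×10⁻³) = 4.4×10⁻⁶
[Mg²⁺] = 4.4×10⁻⁶ M

4.4×10⁻⁶ M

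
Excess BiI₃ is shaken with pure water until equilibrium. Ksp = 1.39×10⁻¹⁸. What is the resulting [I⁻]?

BiI₃(s) ⇌ Bi³⁺(aq) + 3 I⁻(aq)
For each mole of BiI₃ that dissolves per liter, [Bi³⁺] = s and [I⁻] = 3s; let s denote this solubility.
Ksp = [Bi³⁺][I⁻]^3 = s · (3s)^3 = 27s^4 = 1.39×10⁻¹⁸
s = 1.51×10⁻⁵ mol/L
[I⁻] = 3s = 4.52×10⁻⁵ mol/L

4.52×10⁻⁵ M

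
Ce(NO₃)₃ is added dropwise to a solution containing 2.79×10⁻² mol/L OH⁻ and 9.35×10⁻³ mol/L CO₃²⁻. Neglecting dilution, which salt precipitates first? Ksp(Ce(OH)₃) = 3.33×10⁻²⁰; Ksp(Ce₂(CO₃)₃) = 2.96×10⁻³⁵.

Ce(OH)₃

A salt starts to precipitate once the ion product Q reaches its Ksp.
For Ce(OH)₃: [Ce³⁺] = (Ksp/[OH⁻]^3) = 1.53×10⁻¹⁵ mol/L
For Ce₂(CO₃)₃: [Ce³⁺] = (Ksp/[CO₃²⁻]^3)^(1/2) = 6.02×10⁻¹⁵ mol/L
The smaller threshold [Ce³⁺] is reached first, so Ce(OH)₃ precipitates first.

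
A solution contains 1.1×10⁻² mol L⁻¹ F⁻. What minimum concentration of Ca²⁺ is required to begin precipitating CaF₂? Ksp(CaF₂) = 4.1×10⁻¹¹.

3.4×10⁻⁷ M

Precipitation of each salt begins when its ion product equals Ksp.
CaF₂(s) ⇌ Ca²⁺(aq) + 2 F⁻(aq)
Ksp = [Ca²⁺][F⁻]^2 = [Ca²⁺](1.1×10⁻²)^2
[Ca²⁺] = 4.1×10⁻¹¹ / (1.1×10⁻²)^2 = 3.4×10⁻⁷
[Ca²⁺] = 3.4×10⁻⁷ mol L⁻¹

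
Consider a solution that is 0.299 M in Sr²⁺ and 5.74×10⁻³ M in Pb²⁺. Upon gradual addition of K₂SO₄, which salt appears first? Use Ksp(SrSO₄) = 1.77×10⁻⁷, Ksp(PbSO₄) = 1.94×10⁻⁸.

The threshold for precipitation is Q = Ksp.
For SrSO₄: [SO₄²⁻] = (Ksp/[Sr²⁺]) = 5.92×10⁻⁷ M
For PbSO₄: [SO₄²⁻] = (Ksp/[Pb²⁺]) = 3.38×10⁻⁶ M
SrSO₄ requires the lower [SO₄²⁻], so it precipitates first.

SrSO₄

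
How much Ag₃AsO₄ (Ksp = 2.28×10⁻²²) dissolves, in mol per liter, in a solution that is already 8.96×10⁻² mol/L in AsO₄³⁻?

4.55×10⁻⁸ M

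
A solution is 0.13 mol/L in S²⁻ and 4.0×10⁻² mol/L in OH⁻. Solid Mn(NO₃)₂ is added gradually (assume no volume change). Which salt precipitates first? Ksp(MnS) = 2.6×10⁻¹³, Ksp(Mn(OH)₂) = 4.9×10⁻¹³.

A salt starts to precipitate once the ion product Q reaches its Ksp.
For MnS: [Mn²⁺] = (Ksp/[S²⁻]) = 2.0×10⁻¹² mol/L
For Mn(OH)₂: [Mn²⁺] = (Ksp/[OH⁻]^2) = 3.1×10⁻¹⁰ mol/L
The smaller threshold [Mn²⁺] is reached first, so MnS precipitates first.

MnS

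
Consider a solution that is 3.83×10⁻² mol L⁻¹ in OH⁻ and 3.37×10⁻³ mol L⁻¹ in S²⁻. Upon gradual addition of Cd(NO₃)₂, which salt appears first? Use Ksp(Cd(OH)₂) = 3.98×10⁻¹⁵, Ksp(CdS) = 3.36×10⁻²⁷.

The threshold for precipitation is Q = Ksp.
For Cd(OH)₂: [Cd²⁺] = (Ksp/[OH⁻]^2) = 2.71×10⁻¹² mol L⁻¹
For CdS: [Cd²⁺] = (Ksp/[S²⁻]) = 9.97×10⁻²⁵ mol L⁻¹
Since CdS needs less Cd²⁺ to reach saturation, it precipitates first.

CdS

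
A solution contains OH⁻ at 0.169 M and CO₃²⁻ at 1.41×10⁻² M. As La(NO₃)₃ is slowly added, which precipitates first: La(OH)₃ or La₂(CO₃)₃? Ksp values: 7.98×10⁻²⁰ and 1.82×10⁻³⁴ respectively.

The threshold for precipitation is Q = Ksp.
For La(OH)₃: [La³⁺] = (Ksp/[OH⁻]^3) = 1.65×10⁻¹⁷ M
For La₂(CO₃)₃: [La³⁺] = (Ksp/[CO₃²⁻]^3)^(1/2) = 8.06×10⁻¹⁵ M
Since La(OH)₃ needs less La³⁺ to reach saturation, it precipitates first.

La(OH)₃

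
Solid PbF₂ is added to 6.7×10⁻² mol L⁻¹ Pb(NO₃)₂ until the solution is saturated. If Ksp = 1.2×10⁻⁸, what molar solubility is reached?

2.1×10⁻⁴ M

PbF₂(s) ⇌ Pb²⁺(aq) + 2 F⁻(aq)
With Pb²⁺ already at 6.7×10⁻² mol L⁻¹ and s small, take [Pb²⁺] ≈ 6.7×10⁻² mol L⁻¹ and [F⁻] = 2s.
Ksp = [Pb²⁺][F⁻]^2 = (6.7×10⁻²)(2s)^2
(2s)^2 = 1.2×10⁻⁸ / (6.7×10⁻²) = 1.8×10⁻⁷
s = 2.1×10⁻⁴ mol L⁻¹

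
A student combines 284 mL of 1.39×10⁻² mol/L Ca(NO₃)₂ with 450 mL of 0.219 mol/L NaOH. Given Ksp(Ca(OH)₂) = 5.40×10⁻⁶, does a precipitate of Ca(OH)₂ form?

Yes

After mixing, V = 284 mL + 450 mL = 734 mL.
[Ca²⁺] = (1.39×10⁻²)(284)/734 = 5.38×10⁻³ mol/L
[OH⁻] = (0.219)(450)/734 = 0.134 mol/L
Q = [Ca²⁺][OH⁻]^2 = 9.70×10⁻⁵
Because Q > Ksp (9.70×10⁻⁵ vs 5.40×10⁻⁶), a precipitate of Ca(OH)₂ forms.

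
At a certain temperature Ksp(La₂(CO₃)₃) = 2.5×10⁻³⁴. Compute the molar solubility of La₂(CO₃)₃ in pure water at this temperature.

7.5×10⁻⁸ M

La₂(CO₃)₃(s) ⇌ 2 La³⁺(aq) + 3 CO₃²⁻(aq)
Let s be the molar solubility. Then [La³⁺] = 2s and [CO₃²⁻] = 3s.
Ksp = [La³⁺]^2[CO₃²⁻]^3 = (2s)^2 · (3s)^3 = 108s^5
108s^5 = 2.5×10⁻³⁴  ⇒  s^5 = 2.3×10⁻³⁶
Taking the 5th root, s = 7.5×10⁻⁸ M.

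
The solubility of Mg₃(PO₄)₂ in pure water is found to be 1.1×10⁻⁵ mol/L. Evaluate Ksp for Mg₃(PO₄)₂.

Mg₃(PO₄)₂(s) ⇌ 3 Mg²⁺(aq) + 2 PO₄³⁻(aq)
Let s be the molar solubility. Then [Mg²⁺] = 3s and [PO₄³⁻] = 2s.
Ksp = [Mg²⁺]^3[PO₄³⁻]^2 = (3s)^3 · (2s)^2 = 108s^5
Ksp = 108 × (1.1×10⁻⁵)^5 = 1.7×10⁻²³

Ksp = 1.7×10⁻²³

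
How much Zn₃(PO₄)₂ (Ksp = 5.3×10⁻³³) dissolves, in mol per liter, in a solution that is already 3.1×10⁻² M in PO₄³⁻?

5.9×10⁻¹¹ M

Zn₃(PO₄)₂(s) ⇌ 3 Zn²⁺(aq) + 2 PO₄³⁻(aq)
Let s be the solubility of Zn₃(PO₄)₂ here. The common ion gives [PO₄³⁻] ≈ 3.1×10⁻² M, and [Zn²⁺] = 3s.
Ksp = [Zn²⁺]^3[PO₄³⁻]^2 = (3s)^3(3.1×10⁻²)^2
(3s)^3 = 5.3×10⁻³³ / (3.1×10⁻²)^2 = 5.5×10⁻³⁰
s = 5.9×10⁻¹¹ M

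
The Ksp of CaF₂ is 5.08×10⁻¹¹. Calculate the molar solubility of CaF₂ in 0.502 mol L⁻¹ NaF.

2.02×10⁻¹⁰ M

CaF₂(s) ⇌ Ca²⁺(aq) + 2 F⁻(aq)
The solution already contains F⁻ at 0.502 mol L⁻¹. Let s be the molar solubility of CaF₂.
[F⁻] ≈ 0.502 mol L⁻¹ (common ion dominates); [Ca²⁺] = s.
Ksp = [Ca²⁺][F⁻]^2 = s(0.502)^2
s = 5.08×10⁻¹¹ / (0.502)^2 = 2.02×10⁻¹⁰
s = 2.02×10⁻¹⁰ mol L⁻¹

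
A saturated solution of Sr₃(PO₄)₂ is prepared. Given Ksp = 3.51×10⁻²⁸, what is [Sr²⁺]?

Sr₃(PO₄)₂(s) ⇌ 3 Sr²⁺(aq) + 2 PO₄³⁻(aq)
Let s be the molar solubility. Then [Sr²⁺] = 3s and [PO₄³⁻] = 2s.
Ksp = [Sr²⁺]^3[PO₄³⁻]^2 = (3s)^3 · (2s)^2 = 108s^5 = 3.51×10⁻²⁸
s = 1.27×10⁻⁶ mol/L
[Sr²⁺] = 3s = 3.80×10⁻⁶ mol/L

3.80×10⁻⁶ M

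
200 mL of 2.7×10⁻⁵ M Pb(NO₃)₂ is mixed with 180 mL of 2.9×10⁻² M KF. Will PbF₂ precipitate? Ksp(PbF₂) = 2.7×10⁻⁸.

No

The combined volume is 380 mL.
[Pb²⁺] = (2.7×10⁻⁵)(200)/380 = 1.4×10⁻⁵ M
[F⁻] = (2.9×10⁻²)(180)/380 = 1.4×10⁻² M
Q = [Pb²⁺][F⁻]^2 = 2.7×10⁻⁹
Since Q (2.7×10⁻⁹) is less than Ksp (2.7×10⁻⁸), no PbF₂ precipitates.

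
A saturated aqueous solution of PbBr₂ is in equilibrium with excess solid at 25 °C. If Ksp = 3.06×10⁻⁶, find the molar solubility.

9.15×10⁻³ M

PbBr₂(s) ⇌ Pb²⁺(aq) + 2 Br⁻(aq)
With molar solubility s: [Pb²⁺] = s, [Br⁻] = 2s.
Ksp = [Pb²⁺][Br⁻]^2 = s · (2s)^2 = 4s^3
4s^3 = 3.06×10⁻⁶  ⇒  s^3 = 7.65×10⁻⁷
Taking the 3rd root, s = 9.15×10⁻³ mol/L.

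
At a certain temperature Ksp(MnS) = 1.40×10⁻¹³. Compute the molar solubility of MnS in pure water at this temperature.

MnS(s) ⇌ Mn²⁺(aq) + S²⁻(aq)
For each mole of MnS that dissolves per liter, [Mn²⁺] = s and [S²⁻] = s; let s denote this solubility.
Ksp = [Mn²⁺][S²⁻] = s · s = s^2
s^2 = 1.40×10⁻¹³
s = 3.74×10⁻⁷ mol/L

3.74×10⁻⁷ M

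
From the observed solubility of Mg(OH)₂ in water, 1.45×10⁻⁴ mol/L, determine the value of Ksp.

Mg(OH)₂(s) ⇌ Mg²⁺(aq) + 2 OH⁻(aq)
Call the molar solubility s, so that [Mg²⁺] = s and [OH⁻] = 2s.
Ksp = [Mg²⁺][OH⁻]^2 = s · (2s)^2 = 4s^3
Ksp = 4 × (1.45×10⁻⁴)^3 = 1.22×10⁻¹¹

Ksp = 1.22×10⁻¹¹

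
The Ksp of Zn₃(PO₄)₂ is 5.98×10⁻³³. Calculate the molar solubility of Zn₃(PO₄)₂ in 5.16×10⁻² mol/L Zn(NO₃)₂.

Zn₃(PO₄)₂(s) ⇌ 3 Zn²⁺(aq) + 2 PO₄³⁻(aq)
Let s be the solubility of Zn₃(PO₄)₂ here. The common ion gives [Zn²⁺] ≈ 5.16×10⁻² mol/L, and [PO₄³⁻] = 2s.
Ksp = [Zn²⁺]^3[PO₄³⁻]^2 = (5.16×10⁻²)^3(2s)^2
(2s)^2 = 5.98×10⁻³³ / (5.16×10⁻²)^3 = 4.35×10⁻²⁹
s = 3.30×10⁻¹⁵ mol/L

3.30×10⁻¹⁵ M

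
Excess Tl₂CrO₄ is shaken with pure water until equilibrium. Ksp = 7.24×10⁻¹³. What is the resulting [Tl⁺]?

1.13×10⁻⁴ M

Tl₂CrO₄(s) ⇌ 2 Tl⁺(aq) + CrO₄²⁻(aq)
For each mole of Tl₂CrO₄ that dissolves per liter, [Tl⁺] = 2s and [CrO₄²⁻] = s; let s denote this solubility.
Ksp = [Tl⁺]^2[CrO₄²⁻] = (2s)^2 · s = 4s^3 = 7.24×10⁻¹³
s = 5.66×10⁻⁵ mol L⁻¹
[Tl⁺] = 2s = 1.13×10⁻⁴ mol L⁻¹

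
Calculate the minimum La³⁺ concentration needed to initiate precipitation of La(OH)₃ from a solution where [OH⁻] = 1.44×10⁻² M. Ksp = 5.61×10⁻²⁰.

1.88×10⁻¹⁴ M

Each salt precipitates once Q = Ksp for that salt.
La(OH)₃(s) ⇌ La³⁺(aq) + 3 OH⁻(aq)
Ksp = [La³⁺][OH⁻]^3 = [La³⁺](1.44×10⁻²)^3
[La³⁺] = 5.61×10⁻²⁰ / (1.44×10⁻²)^3 = 1.88×10⁻¹⁴
[La³⁺] = 1.88×10⁻¹⁴ M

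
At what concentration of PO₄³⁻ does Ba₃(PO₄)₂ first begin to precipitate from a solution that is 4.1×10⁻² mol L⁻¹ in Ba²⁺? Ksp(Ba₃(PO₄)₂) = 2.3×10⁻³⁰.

1.8×10⁻¹³ M

A salt starts to precipitate once the ion product Q reaches its Ksp.
Ba₃(PO₄)₂(s) ⇌ 3 Ba²⁺(aq) + 2 PO₄³⁻(aq)
Ksp = [Ba²⁺]^3[PO₄³⁻]^2 = [PO₄³⁻]^2(4.1×10⁻²)^3
[PO₄³⁻]^2 = 2.3×10⁻³⁰ / (4.1×10⁻²)^3 = 3.3×10⁻²⁶
[PO₄³⁻] = 1.8×10⁻¹³ mol L⁻¹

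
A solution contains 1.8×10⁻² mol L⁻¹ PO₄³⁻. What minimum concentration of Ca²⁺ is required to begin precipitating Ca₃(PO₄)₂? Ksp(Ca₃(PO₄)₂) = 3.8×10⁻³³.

Each salt precipitates once Q = Ksp for that salt.
Ca₃(PO₄)₂(s) ⇌ 3 Ca²⁺(aq) + 2 PO₄³⁻(aq)
Ksp = [Ca²⁺]^3[PO₄³⁻]^2 = [Ca²⁺]^3(1.8×10⁻²)^2
[Ca²⁺]^3 = 3.8×10⁻³³ / (1.8×10⁻²)^2 = 1.2×10⁻²⁹
[Ca²⁺] = 2.3×10⁻¹⁰ mol L⁻¹

2.3×10⁻¹⁰ M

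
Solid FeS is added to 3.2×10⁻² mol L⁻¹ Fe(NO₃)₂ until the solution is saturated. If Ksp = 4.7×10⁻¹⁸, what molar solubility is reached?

FeS(s) ⇌ Fe²⁺(aq) + S²⁻(aq)
With Fe²⁺ already at 3.2×10⁻² mol L⁻¹ and s small, take [Fe²⁺] ≈ 3.2×10⁻² mol L⁻¹ and [S²⁻] = s.
Ksp = [Fe²⁺][S²⁻] = (3.2×10⁻²)s
s = 4.7×10⁻¹⁸ / (3.2×10⁻²) = 1.5×10⁻¹⁶
s = 1.5×10⁻¹⁶ mol L⁻¹

1.5×10⁻¹⁶ M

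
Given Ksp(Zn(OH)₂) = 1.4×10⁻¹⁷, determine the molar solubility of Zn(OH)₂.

Zn(OH)₂(s) ⇌ Zn²⁺(aq) + 2 OH⁻(aq)
For each mole of Zn(OH)₂ that dissolves per liter, [Zn²⁺] = s and [OH⁻] = 2s; let s denote this solubility.
Ksp = [Zn²⁺][OH⁻]^2 = s · (2s)^2 = 4s^3
4s^3 = 1.4×10⁻¹⁷  ⇒  s^3 = 3.5×10⁻¹⁸
s = 1.5×10⁻⁶ M

1.5×10⁻⁶ M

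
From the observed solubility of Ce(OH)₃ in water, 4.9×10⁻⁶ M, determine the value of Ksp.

Ce(OH)₃(s) ⇌ Ce³⁺(aq) + 3 OH⁻(aq)
Call the molar solubility s, so that [Ce³⁺] = s and [OH⁻] = 3s.
Ksp = [Ce³⁺][OH⁻]^3 = s · (3s)^3 = 27s^4
Ksp = 27 × (4.9×10⁻⁶)^4 = 1.6×10⁻²⁰

Ksp = 1.6×10⁻²⁰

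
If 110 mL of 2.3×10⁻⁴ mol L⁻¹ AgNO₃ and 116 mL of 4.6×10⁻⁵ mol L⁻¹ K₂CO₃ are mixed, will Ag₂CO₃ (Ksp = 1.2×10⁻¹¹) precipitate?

The combined volume is 226 mL.
[Ag⁺] = (2.3×10⁻⁴)(110)/226 = 1.1×10⁻⁴ mol L⁻¹
[CO₃²⁻] = (4.6×10⁻⁵)(116)/226 = 2.4×10⁻⁵ mol L⁻¹
Q = [Ag⁺]^2[CO₃²⁻] = 3.0×10⁻¹³
Since Q (3.0×10⁻¹³) is less than Ksp (1.2×10⁻¹¹), no Ag₂CO₃ precipitates.

No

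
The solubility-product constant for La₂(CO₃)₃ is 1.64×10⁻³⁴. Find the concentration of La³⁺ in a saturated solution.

La₂(CO₃)₃(s) ⇌ 2 La³⁺(aq) + 3 CO₃²⁻(aq)
For each mole of La₂(CO₃)₃ that dissolves per liter, [La³⁺] = 2s and [CO₃²⁻] = 3s; let s denote this solubility.
Ksp = [La³⁺]^2[CO₃²⁻]^3 = (2s)^2 · (3s)^3 = 108s^5 = 1.64×10⁻³⁴
s = 6.86×10⁻⁸ M
[La³⁺] = 2s = 1.37×10⁻⁷ M

1.37×10⁻⁷ M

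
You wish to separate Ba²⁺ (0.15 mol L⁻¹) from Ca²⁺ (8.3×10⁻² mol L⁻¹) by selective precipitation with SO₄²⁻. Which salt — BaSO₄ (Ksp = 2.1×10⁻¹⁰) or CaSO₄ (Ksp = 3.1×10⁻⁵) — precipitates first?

BaSO₄

Precipitation of each salt begins when its ion product equals Ksp.
For BaSO₄: [SO₄²⁻] = (Ksp/[Ba²⁺]) = 1.4×10⁻⁹ mol L⁻¹
For CaSO₄: [SO₄²⁻] = (Ksp/[Ca²⁺]) = 3.7×10⁻⁴ mol L⁻¹
BaSO₄ requires the lower [SO₄²⁻], so it precipitates first.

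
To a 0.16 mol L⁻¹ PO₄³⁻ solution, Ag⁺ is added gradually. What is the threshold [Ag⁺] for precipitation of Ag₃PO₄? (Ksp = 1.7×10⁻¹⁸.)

2.2×10⁻⁶ M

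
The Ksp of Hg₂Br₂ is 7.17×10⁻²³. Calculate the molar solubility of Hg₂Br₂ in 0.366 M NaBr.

Hg₂Br₂(s) ⇌ Hg₂²⁺(aq) + 2 Br⁻(aq)
Br⁻ is already present at 0.366 M. If s mol/L of Hg₂Br₂ dissolves, [Hg₂²⁺] = s while [Br⁻] ≈ 0.366 M.
Ksp = [Hg₂²⁺][Br⁻]^2 = s(0.366)^2
s = 7.17×10⁻²³ / (0.366)^2 = 5.35×10⁻²²
s = 5.35×10⁻²² M

5.35×10⁻²² M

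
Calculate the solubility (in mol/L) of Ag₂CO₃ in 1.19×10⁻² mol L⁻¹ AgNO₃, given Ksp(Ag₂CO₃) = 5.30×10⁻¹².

Ag₂CO₃(s) ⇌ 2 Ag⁺(aq) + CO₃²⁻(aq)
With Ag⁺ already at 1.19×10⁻² mol L⁻¹ and s small, take [Ag⁺] ≈ 1.19×10⁻² mol L⁻¹ and [CO₃²⁻] = s.
Ksp = [Ag⁺]^2[CO₃²⁻] = (1.19×10⁻²)^2s
s = 5.30×10⁻¹² / (1.19×10⁻²)^2 = 3.74×10⁻⁸
s = 3.74×10⁻⁸ mol L⁻¹

3.74×10⁻⁸ M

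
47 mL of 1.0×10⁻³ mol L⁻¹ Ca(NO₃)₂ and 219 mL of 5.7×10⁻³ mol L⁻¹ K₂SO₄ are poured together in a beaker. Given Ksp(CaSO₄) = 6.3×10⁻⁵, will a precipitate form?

Total volume after mixing = 47 + 219 = 266 mL.
[Ca²⁺] = (1.0×10⁻³)(47)/266 = 1.8×10⁻⁴ mol L⁻¹
[SO₄²⁻] = (5.7×10⁻³)(219)/266 = 4.7×10⁻³ mol L⁻¹
Q = [Ca²⁺][SO₄²⁻] = 8.3×10⁻⁷
Q = 8.3×10⁻⁷ < Ksp = 6.3×10⁻⁵, so the solution is unsaturated and no precipitate forms.

No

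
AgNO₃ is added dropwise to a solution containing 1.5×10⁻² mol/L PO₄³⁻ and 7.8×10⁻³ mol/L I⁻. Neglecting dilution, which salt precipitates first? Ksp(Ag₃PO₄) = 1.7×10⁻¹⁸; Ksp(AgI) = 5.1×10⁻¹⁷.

AgI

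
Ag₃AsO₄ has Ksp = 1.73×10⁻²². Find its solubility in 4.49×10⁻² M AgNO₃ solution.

1.91×10⁻¹⁸ M

Ag₃AsO₄(s) ⇌ 3 Ag⁺(aq) + AsO₄³⁻(aq)
Let s be the solubility of Ag₃AsO₄ here. The common ion gives [Ag⁺] ≈ 4.49×10⁻² M, and [AsO₄³⁻] = s.
Ksp = [Ag⁺]^3[AsO₄³⁻] = (4.49×10⁻²)^3s
s = 1.73×10⁻²² / (4.49×10⁻²)^3 = 1.91×10⁻¹⁸
s = 1.91×10⁻¹⁸ M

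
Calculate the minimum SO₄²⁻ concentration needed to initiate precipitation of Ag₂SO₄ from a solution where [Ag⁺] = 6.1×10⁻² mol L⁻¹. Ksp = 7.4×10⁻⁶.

A salt starts to precipitate once the ion product Q reaches its Ksp.
Ag₂SO₄(s) ⇌ 2 Ag⁺(aq) + SO₄²⁻(aq)
Ksp = [Ag⁺]^2[SO₄²⁻] = [SO₄²⁻](6.1×10⁻²)^2
[SO₄²⁻] = 7.4×10⁻⁶ / (6.1×10⁻²)^2 = 2.0×10⁻³
[SO₄²⁻] = 2.0×10⁻³ mol L⁻¹

2.0×10⁻³ M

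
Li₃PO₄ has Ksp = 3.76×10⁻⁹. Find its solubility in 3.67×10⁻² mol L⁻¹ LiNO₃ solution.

7.61×10⁻⁵ M

Li₃PO₄(s) ⇌ 3 Li⁺(aq) + PO₄³⁻(aq)
With Li⁺ already at 3.67×10⁻² mol L⁻¹ and s small, take [Li⁺] ≈ 3.67×10⁻² mol L⁻¹ and [PO₄³⁻] = s.
Ksp = [Li⁺]^3[PO₄³⁻] = (3.67×10⁻²)^3s
s = 3.76×10⁻⁹ / (3.67×10⁻²)^3 = 7.61×10⁻⁵
s = 7.61×10⁻⁵ mol L⁻¹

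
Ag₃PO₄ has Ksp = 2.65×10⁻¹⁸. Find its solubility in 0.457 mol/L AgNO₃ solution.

2.78×10⁻¹⁷ M

Ag₃PO₄(s) ⇌ 3 Ag⁺(aq) + PO₄³⁻(aq)
The solution already contains Ag⁺ at 0.457 mol/L. Let s be the molar solubility of Ag₃PO₄.
[Ag⁺] ≈ 0.457 mol/L (common ion dominates); [PO₄³⁻] = s.
Ksp = [Ag⁺]^3[PO₄³⁻] = (0.457)^3s
s = 2.65×10⁻¹⁸ / (0.457)^3 = 2.78×10⁻¹⁷
s = 2.78×10⁻¹⁷ mol/L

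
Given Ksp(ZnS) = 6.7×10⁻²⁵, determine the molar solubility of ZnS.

8.2×10⁻¹³ M

ZnS(s) ⇌ Zn²⁺(aq) + S²⁻(aq)
Let s be the molar solubility. Then [Zn²⁺] = s and [S²⁻] = s.
Ksp = [Zn²⁺][S²⁻] = s · s = s^2
s^2 = 6.7×10⁻²⁵
s = 8.2×10⁻¹³ mol/L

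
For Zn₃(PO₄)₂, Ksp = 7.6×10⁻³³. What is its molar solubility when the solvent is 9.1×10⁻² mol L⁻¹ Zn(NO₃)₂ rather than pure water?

Zn₃(PO₄)₂(s) ⇌ 3 Zn²⁺(aq) + 2 PO₄³⁻(aq)
With Zn²⁺ already at 9.1×10⁻² mol L⁻¹ and s small, take [Zn²⁺] ≈ 9.1×10⁻² mol L⁻¹ and [PO₄³⁻] = 2s.
Ksp = [Zn²⁺]^3[PO₄³⁻]^2 = (9.1×10⁻²)^3(2s)^2
(2s)^2 = 7.6×10⁻³³ / (9.1×10⁻²)^3 = 1.0×10⁻²⁹
s = 1.6×10⁻¹⁵ mol L⁻¹

1.6×10⁻¹⁵ M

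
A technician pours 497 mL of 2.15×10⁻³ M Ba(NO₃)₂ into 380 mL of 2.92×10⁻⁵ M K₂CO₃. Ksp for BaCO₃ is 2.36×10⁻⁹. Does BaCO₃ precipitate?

After mixing, V = 497 mL + 380 mL = 877 mL.
[Ba²⁺] = (2.15×10⁻³)(497)/877 = 1.22×10⁻³ M
[CO₃²⁻] = (2.92×10⁻⁵)(380)/877 = 1.27×10⁻⁵ M
Q = [Ba²⁺][CO₃²⁻] = 1.54×10⁻⁸
Q = 1.54×10⁻⁸ > Ksp = 2.36×10⁻⁹, so the solution is supersaturated and BaCO₃ precipitates.

Yes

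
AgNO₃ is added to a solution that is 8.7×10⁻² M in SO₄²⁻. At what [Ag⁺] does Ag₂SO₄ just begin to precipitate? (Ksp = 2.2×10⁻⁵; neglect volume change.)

Each salt precipitates once Q = Ksp for that salt.
Ag₂SO₄(s) ⇌ 2 Ag⁺(aq) + SO₄²⁻(aq)
Ksp = [Ag⁺]^2[SO₄²⁻] = [Ag⁺]^2(8.7×10⁻²)
[Ag⁺]^2 = 2.2×10⁻⁵ / (8.7×10⁻²) = 2.5×10⁻⁴
[Ag⁺] = 1.6×10⁻² M

1.6×10⁻² M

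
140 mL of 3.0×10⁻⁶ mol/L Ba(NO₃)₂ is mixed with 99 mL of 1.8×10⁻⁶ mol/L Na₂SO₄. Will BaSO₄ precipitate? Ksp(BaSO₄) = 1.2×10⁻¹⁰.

No

Total volume after mixing = 140 + 99 = 239 mL.
[Ba²⁺] = (3.0×10⁻⁶)(140)/239 = 1.8×10⁻⁶ mol/L
[SO₄²⁻] = (1.8×10⁻⁶)(99)/239 = 7.5×10⁻⁷ mol/L
Q = [Ba²⁺][SO₄²⁻] = 1.3×10⁻¹²
Since Q (1.3×10⁻¹²) is less than Ksp (1.2×10⁻¹⁰), no BaSO₄ precipitates.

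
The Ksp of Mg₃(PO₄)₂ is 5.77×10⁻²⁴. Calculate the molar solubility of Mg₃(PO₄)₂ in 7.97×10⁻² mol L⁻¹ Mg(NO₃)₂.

Mg₃(PO₄)₂(s) ⇌ 3 Mg²⁺(aq) + 2 PO₄³⁻(aq)
The solution already contains Mg²⁺ at 7.97×10⁻² mol L⁻¹. Let s be the molar solubility of Mg₃(PO₄)₂.
[Mg²⁺] ≈ 7.97×10⁻² mol L⁻¹ (common ion dominates); [PO₄³⁻] = 2s.
Ksp = [Mg²⁺]^3[PO₄³⁻]^2 = (7.97×10⁻²)^3(2s)^2
(2s)^2 = 5.77×10⁻²⁴ / (7.97×10⁻²)^3 = 1.14×10⁻²⁰
s = 5.34×10⁻¹¹ mol L⁻¹

5.34×10⁻¹¹ M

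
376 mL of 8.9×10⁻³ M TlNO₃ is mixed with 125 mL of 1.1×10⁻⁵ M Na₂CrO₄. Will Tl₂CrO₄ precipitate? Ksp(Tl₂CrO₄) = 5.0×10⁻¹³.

Total volume after mixing = 376 + 125 = 501 mL.
[Tl⁺] = (8.9×10⁻³)(376)/501 = 6.7×10⁻³ M
[CrO₄²⁻] = (1.1×10⁻⁵)(125)/501 = 2.7×10⁻⁶ M
Q = [Tl⁺]^2[CrO₄²⁻] = 1.2×10⁻¹⁰
Since Q (1.2×10⁻¹⁰) exceeds Ksp (5.0×10⁻¹³), Tl₂CrO₄ will precipitate.

Yes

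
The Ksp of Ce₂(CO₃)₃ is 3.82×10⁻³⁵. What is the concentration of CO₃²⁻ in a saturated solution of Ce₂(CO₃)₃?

1.54×10⁻⁷ M

Ce₂(CO₃)₃(s) ⇌ 2 Ce³⁺(aq) + 3 CO₃²⁻(aq)
With molar solubility s: [Ce³⁺] = 2s, [CO₃²⁻] = 3s.
Ksp = [Ce³⁺]^2[CO₃²⁻]^3 = (2s)^2 · (3s)^3 = 108s^5 = 3.82×10⁻³⁵
s = 5.13×10⁻⁸ mol L⁻¹
[CO₃²⁻] = 3s = 1.54×10⁻⁷ mol L⁻¹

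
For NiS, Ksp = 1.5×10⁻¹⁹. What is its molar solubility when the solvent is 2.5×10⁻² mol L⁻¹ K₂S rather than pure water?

NiS(s) ⇌ Ni²⁺(aq) + S²⁻(aq)
The solution already contains S²⁻ at 2.5×10⁻² mol L⁻¹. Let s be the molar solubility of NiS.
[S²⁻] ≈ 2.5×10⁻² mol L⁻¹ (common ion dominates); [Ni²⁺] = s.
Ksp = [Ni²⁺][S²⁻] = s(2.5×10⁻²)
s = 1.5×10⁻¹⁹ / (2.5×10⁻²) = 6.0×10⁻¹⁸
s = 6.0×10⁻¹⁸ mol L⁻¹

6.0×10⁻¹⁸ M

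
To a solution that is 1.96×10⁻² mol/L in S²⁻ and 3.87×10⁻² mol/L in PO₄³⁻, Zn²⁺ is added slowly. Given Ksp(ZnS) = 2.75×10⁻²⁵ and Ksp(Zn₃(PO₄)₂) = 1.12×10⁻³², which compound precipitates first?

Precipitation of each salt begins when its ion product equals Ksp.
For ZnS: [Zn²⁺] = (Ksp/[S²⁻]) = 1.40×10⁻²³ mol/L
For Zn₃(PO₄)₂: [Zn²⁺] = (Ksp/[PO₄³⁻]^2)^(1/3) = 1.96×10⁻¹⁰ mol/L
The smaller threshold [Zn²⁺] is reached first, so ZnS precipitates first.

ZnS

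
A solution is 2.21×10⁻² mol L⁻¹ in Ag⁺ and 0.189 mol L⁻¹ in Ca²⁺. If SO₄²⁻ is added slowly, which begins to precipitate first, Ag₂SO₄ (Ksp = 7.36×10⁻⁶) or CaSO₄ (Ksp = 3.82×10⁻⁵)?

CaSO₄

A salt starts to precipitate once the ion product Q reaches its Ksp.
For Ag₂SO₄: [SO₄²⁻] = (Ksp/[Ag⁺]^2) = 1.51×10⁻² mol L⁻¹
For CaSO₄: [SO₄²⁻] = (Ksp/[Ca²⁺]) = 2.02×10⁻⁴ mol L⁻¹
CaSO₄ requires the lower [SO₄²⁻], so it precipitates first.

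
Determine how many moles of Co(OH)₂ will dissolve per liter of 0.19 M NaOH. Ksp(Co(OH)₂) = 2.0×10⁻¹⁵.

Co(OH)₂(s) ⇌ Co²⁺(aq) + 2 OH⁻(aq)
The solution already contains OH⁻ at 0.19 M. Let s be the molar solubility of Co(OH)₂.
[OH⁻] ≈ 0.19 M (common ion dominates); [Co²⁺] = s.
Ksp = [Co²⁺][OH⁻]^2 = s(0.19)^2
s = 2.0×10⁻¹⁵ / (0.19)^2 = 5.5×10⁻¹⁴
s = 5.5×10⁻¹⁴ M

5.5×10⁻¹⁴ M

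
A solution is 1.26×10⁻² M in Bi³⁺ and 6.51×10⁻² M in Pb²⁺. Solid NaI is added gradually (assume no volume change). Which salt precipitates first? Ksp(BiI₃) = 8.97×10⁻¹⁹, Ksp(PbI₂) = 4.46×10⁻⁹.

Precipitation of each salt begins when its ion product equals Ksp.
For BiI₃: [I⁻] = (Ksp/[Bi³⁺])^(1/3) = 4.14×10⁻⁶ M
For PbI₂: [I⁻] = (Ksp/[Pb²⁺])^(1/2) = 2.62×10⁻⁴ M
Since BiI₃ needs less I⁻ to reach saturation, it precipitates first.

BiI₃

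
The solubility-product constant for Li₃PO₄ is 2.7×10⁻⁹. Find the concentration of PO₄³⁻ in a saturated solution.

Li₃PO₄(s) ⇌ 3 Li⁺(aq) + PO₄³⁻(aq)
If s mol/L of Li₃PO₄ dissolves, [Li⁺] = 3s and [PO₄³⁻] = s.
Ksp = [Li⁺]^3[PO₄³⁻] = (3s)^3 · s = 27s^4 = 2.7×10⁻⁹
s = 3.2×10⁻³ M
[PO₄³⁻] = s = 3.2×10⁻³ M

3.2×10⁻³ M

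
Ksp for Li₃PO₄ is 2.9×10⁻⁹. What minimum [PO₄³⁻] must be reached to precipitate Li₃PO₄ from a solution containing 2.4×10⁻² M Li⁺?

Precipitation of each salt begins when its ion product equals Ksp.
Li₃PO₄(s) ⇌ 3 Li⁺(aq) + PO₄³⁻(aq)
Ksp = [Li⁺]^3[PO₄³⁻] = [PO₄³⁻](2.4×10⁻²)^3
[PO₄³⁻] = 2.9×10⁻⁹ / (2.4×10⁻²)^3 = 2.1×10⁻⁴
[PO₄³⁻] = 2.1×10⁻⁴ M

2.1×10⁻⁴ M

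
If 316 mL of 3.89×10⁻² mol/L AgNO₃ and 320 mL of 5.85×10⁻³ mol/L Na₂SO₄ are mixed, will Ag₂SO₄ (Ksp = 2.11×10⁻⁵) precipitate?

No

The combined volume is 636 mL.
[Ag⁺] = (3.89×10⁻²)(316)/636 = 1.93×10⁻² mol/L
[SO₄²⁻] = (5.85×10⁻³)(320)/636 = 2.94×10⁻³ mol/L
Q = [Ag⁺]^2[SO₄²⁻] = 1.10×10⁻⁶
Since Q (1.10×10⁻⁶) is less than Ksp (2.11×10⁻⁵), no Ag₂SO₄ precipitates.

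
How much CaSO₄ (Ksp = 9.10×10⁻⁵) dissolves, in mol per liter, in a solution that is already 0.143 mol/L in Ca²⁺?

CaSO₄(s) ⇌ Ca²⁺(aq) + SO₄²⁻(aq)
The solution already contains Ca²⁺ at 0.143 mol/L. Let s be the molar solubility of CaSO₄.
[Ca²⁺] ≈ 0.143 mol/L (common ion dominates); [SO₄²⁻] = s.
Ksp = [Ca²⁺][SO₄²⁻] = (0.143)s
s = 9.10×10⁻⁵ / (0.143) = 6.36×10⁻⁴
s = 6.36×10⁻⁴ mol/L

6.36×10⁻⁴ M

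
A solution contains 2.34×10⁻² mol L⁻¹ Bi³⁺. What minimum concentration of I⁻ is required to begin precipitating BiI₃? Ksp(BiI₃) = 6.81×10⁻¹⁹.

3.08×10⁻⁶ M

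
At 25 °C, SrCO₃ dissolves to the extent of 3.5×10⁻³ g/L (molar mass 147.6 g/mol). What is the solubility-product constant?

Ksp = 5.6×10⁻¹⁰

Molar solubility s = (3.5×10⁻³ g/L) / (147.6 g/mol) = 2.371×10⁻⁵ mol/L
SrCO₃(s) ⇌ Sr²⁺(aq) + CO₃²⁻(aq)
Call the molar solubility s, so that [Sr²⁺] = s and [CO₃²⁻] = s.
Ksp = [Sr²⁺][CO₃²⁻] = s · s = s^2
Ksp = (2.371×10⁻⁵)^2 = 5.6×10⁻¹⁰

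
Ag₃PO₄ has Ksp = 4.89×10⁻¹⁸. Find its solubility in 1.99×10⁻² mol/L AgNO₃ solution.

Ag₃PO₄(s) ⇌ 3 Ag⁺(aq) + PO₄³⁻(aq)
Ag⁺ is already present at 1.99×10⁻² mol/L. If s mol/L of Ag₃PO₄ dissolves, [PO₄³⁻] = s while [Ag⁺] ≈ 1.99×10⁻² mol/L.
Ksp = [Ag⁺]^3[PO₄³⁻] = (1.99×10⁻²)^3s
s = 4.89×10⁻¹⁸ / (1.99×10⁻²)^3 = 6.21×10⁻¹³
s = 6.21×10⁻¹³ mol/L

6.21×10⁻¹³ M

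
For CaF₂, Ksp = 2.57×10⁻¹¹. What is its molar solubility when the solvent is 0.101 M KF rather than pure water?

2.52×10⁻⁹ M

CaF₂(s) ⇌ Ca²⁺(aq) + 2 F⁻(aq)
Let s be the solubility of CaF₂ here. The common ion gives [F⁻] ≈ 0.101 M, and [Ca²⁺] = s.
Ksp = [Ca²⁺][F⁻]^2 = s(0.101)^2
s = 2.57×10⁻¹¹ / (0.101)^2 = 2.52×10⁻⁹
s = 2.52×10⁻⁹ M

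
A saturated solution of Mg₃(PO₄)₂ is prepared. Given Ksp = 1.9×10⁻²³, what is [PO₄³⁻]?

2.2×10⁻⁵ M

Mg₃(PO₄)₂(s) ⇌ 3 Mg²⁺(aq) + 2 PO₄³⁻(aq)
With molar solubility s: [Mg²⁺] = 3s, [PO₄³⁻] = 2s.
Ksp = [Mg²⁺]^3[PO₄³⁻]^2 = (3s)^3 · (2s)^2 = 108s^5 = 1.9×10⁻²³
s = 1.1×10⁻⁵ mol/L
[PO₄³⁻] = 2s = 2.2×10⁻⁵ mol/L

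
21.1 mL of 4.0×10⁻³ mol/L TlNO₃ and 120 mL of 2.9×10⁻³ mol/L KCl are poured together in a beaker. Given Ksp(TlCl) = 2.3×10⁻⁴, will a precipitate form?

After mixing, V = 21.1 mL + 120 mL = 141.1 mL.
[Tl⁺] = (4.0×10⁻³)(21.1)/141.1 = 6.0×10⁻⁴ mol/L
[Cl⁻] = (2.9×10⁻³)(120)/141.1 = 2.5×10⁻³ mol/L
Q = [Tl⁺][Cl⁻] = 1.5×10⁻⁶
Q = 1.5×10⁻⁶ < Ksp = 2.3×10⁻⁴, so the solution is unsaturated and no precipitate forms.

No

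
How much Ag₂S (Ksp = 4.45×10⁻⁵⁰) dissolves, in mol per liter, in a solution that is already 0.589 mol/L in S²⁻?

Ag₂S(s) ⇌ 2 Ag⁺(aq) + S²⁻(aq)
The solution already contains S²⁻ at 0.589 mol/L. Let s be the molar solubility of Ag₂S.
[S²⁻] ≈ 0.589 mol/L (common ion dominates); [Ag⁺] = 2s.
Ksp = [Ag⁺]^2[S²⁻] = (2s)^2(0.589)
(2s)^2 = 4.45×10⁻⁵⁰ / (0.589) = 7.56×10⁻⁵⁰
s = 1.37×10⁻²⁵ mol/L

1.37×10⁻²⁵ M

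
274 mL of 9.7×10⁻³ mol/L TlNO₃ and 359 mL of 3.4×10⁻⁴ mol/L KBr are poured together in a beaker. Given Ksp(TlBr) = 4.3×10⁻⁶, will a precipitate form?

After mixing, V = 274 mL + 359 mL = 633 mL.
[Tl⁺] = (9.7×10⁻³)(274)/633 = 4.2×10⁻³ mol/L
[Br⁻] = (3.4×10⁻⁴)(359)/633 = 1.9×10⁻⁴ mol/L
Q = [Tl⁺][Br⁻] = 8.1×10⁻⁷
Q < Ksp (8.1×10⁻⁷ vs 4.3×10⁻⁶); the solution remains unsaturated and no precipitate forms.

No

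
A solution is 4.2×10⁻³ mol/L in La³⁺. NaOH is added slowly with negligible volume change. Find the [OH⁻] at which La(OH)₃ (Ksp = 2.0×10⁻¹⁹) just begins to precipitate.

Precipitation begins when Q = Ksp.
La(OH)₃(s) ⇌ La³⁺(aq) + 3 OH⁻(aq)
Ksp = [La³⁺][OH⁻]^3 = [OH⁻]^3(4.2×10⁻³)
[OH⁻]^3 = 2.0×10⁻¹⁹ / (4.2×10⁻³) = 4.8×10⁻¹⁷
[OH⁻] = 3.6×10⁻⁶ mol/L

3.6×10⁻⁶ M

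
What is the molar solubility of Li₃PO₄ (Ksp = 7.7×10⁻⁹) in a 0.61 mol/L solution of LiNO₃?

Li₃PO₄(s) ⇌ 3 Li⁺(aq) + PO₄³⁻(aq)
The solution already contains Li⁺ at 0.61 mol/L. Let s be the molar solubility of Li₃PO₄.
[Li⁺] ≈ 0.61 mol/L (common ion dominates); [PO₄³⁻] = s.
Ksp = [Li⁺]^3[PO₄³⁻] = (0.61)^3s
s = 7.7×10⁻⁹ / (0.61)^3 = 3.4×10⁻⁸
s = 3.4×10⁻⁸ mol/L

3.4×10⁻⁸ M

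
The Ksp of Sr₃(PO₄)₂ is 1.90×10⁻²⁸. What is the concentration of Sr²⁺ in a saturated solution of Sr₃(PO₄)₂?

Sr₃(PO₄)₂(s) ⇌ 3 Sr²⁺(aq) + 2 PO₄³⁻(aq)
With molar solubility s: [Sr²⁺] = 3s, [PO₄³⁻] = 2s.
Ksp = [Sr²⁺]^3[PO₄³⁻]^2 = (3s)^3 · (2s)^2 = 108s^5 = 1.90×10⁻²⁸
s = 1.12×10⁻⁶ M
[Sr²⁺] = 3s = 3.36×10⁻⁶ M

3.36×10⁻⁶ M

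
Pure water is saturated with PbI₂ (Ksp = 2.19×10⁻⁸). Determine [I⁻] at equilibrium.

3.52×10⁻³ M

PbI₂(s) ⇌ Pb²⁺(aq) + 2 I⁻(aq)
With molar solubility s: [Pb²⁺] = s, [I⁻] = 2s.
Ksp = [Pb²⁺][I⁻]^2 = s · (2s)^2 = 4s^3 = 2.19×10⁻⁸
s = 1.76×10⁻³ mol/L
[I⁻] = 2s = 3.52×10⁻³ mol/L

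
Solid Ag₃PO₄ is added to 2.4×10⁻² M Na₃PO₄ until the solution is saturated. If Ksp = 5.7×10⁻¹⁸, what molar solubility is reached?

2.1×10⁻⁶ M

Ag₃PO₄(s) ⇌ 3 Ag⁺(aq) + PO₄³⁻(aq)
With PO₄³⁻ already at 2.4×10⁻² M and s small, take [PO₄³⁻] ≈ 2.4×10⁻² M and [Ag⁺] = 3s.
Ksp = [Ag⁺]^3[PO₄³⁻] = (3s)^3(2.4×10⁻²)
(3s)^3 = 5.7×10⁻¹⁸ / (2.4×10⁻²) = 2.4×10⁻¹⁶
s = 2.1×10⁻⁶ M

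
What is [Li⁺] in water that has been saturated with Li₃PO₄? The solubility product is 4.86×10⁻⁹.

Li₃PO₄(s) ⇌ 3 Li⁺(aq) + PO₄³⁻(aq)
Let s be the molar solubility. Then [Li⁺] = 3s and [PO₄³⁻] = s.
Ksp = [Li⁺]^3[PO₄³⁻] = (3s)^3 · s = 27s^4 = 4.86×10⁻⁹
s = 3.66×10⁻³ M
[Li⁺] = 3s = 1.10×10⁻² M

1.10×10⁻² M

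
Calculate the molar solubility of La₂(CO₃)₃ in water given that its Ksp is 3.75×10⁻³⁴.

La₂(CO₃)₃(s) ⇌ 2 La³⁺(aq) + 3 CO₃²⁻(aq)
If s mol/L of La₂(CO₃)₃ dissolves, [La³⁺] = 2s and [CO₃²⁻] = 3s.
Ksp = [La³⁺]^2[CO₃²⁻]^3 = (2s)^2 · (3s)^3 = 108s^5
108s^5 = 3.75×10⁻³⁴  ⇒  s^5 = 3.47×10⁻³⁶
Taking the 5th root, s = 8.09×10⁻⁸ mol/L.

8.09×10⁻⁸ M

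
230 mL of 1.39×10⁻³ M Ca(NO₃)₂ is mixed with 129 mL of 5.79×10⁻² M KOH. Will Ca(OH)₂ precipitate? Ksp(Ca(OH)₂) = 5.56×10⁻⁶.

No

After mixing, V = 230 mL + 129 mL = 359 mL.
[Ca²⁺] = (1.39×10⁻³)(230)/359 = 8.91×10⁻⁴ M
[OH⁻] = (5.79×10⁻²)(129)/359 = 2.08×10⁻² M
Q = [Ca²⁺][OH⁻]^2 = 3.85×10⁻⁷
Q < Ksp (3.85×10⁻⁷ vs 5.56×10⁻⁶); the solution remains unsaturated and no precipitate forms.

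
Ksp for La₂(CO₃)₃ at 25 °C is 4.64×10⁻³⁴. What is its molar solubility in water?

8.45×10⁻⁸ M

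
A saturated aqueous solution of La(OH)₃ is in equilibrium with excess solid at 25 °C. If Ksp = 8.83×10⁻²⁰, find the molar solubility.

La(OH)₃(s) ⇌ La³⁺(aq) + 3 OH⁻(aq)
Let s be the molar solubility. Then [La³⁺] = s and [OH⁻] = 3s.
Ksp = [La³⁺][OH⁻]^3 = s · (3s)^3 = 27s^4
27s^4 = 8.83×10⁻²⁰  ⇒  s^4 = 3.27×10⁻²¹
s = (3.27×10⁻²¹)^(1/4) = 7.56×10⁻⁶ mol/L

7.56×10⁻⁶ M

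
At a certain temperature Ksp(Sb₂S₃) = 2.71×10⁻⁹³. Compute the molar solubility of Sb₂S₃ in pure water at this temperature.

1.20×10⁻¹⁹ M

Sb₂S₃(s) ⇌ 2 Sb³⁺(aq) + 3 S²⁻(aq)
Let s be the molar solubility. Then [Sb³⁺] = 2s and [S²⁻] = 3s.
Ksp = [Sb³⁺]^2[S²⁻]^3 = (2s)^2 · (3s)^3 = 108s^5
108s^5 = 2.71×10⁻⁹³  ⇒  s^5 = 2.51×10⁻⁹⁵
s = (2.51×10⁻⁹⁵)^(1/5) = 1.20×10⁻¹⁹ mol L⁻¹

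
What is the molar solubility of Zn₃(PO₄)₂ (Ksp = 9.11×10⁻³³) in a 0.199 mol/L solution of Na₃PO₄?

2.04×10⁻¹¹ M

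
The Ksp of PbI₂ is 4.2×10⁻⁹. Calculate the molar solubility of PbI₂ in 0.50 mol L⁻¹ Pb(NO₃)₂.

4.6×10⁻⁵ M

PbI₂(s) ⇌ Pb²⁺(aq) + 2 I⁻(aq)
The solution already contains Pb²⁺ at 0.50 mol L⁻¹. Let s be the molar solubility of PbI₂.
[Pb²⁺] ≈ 0.50 mol L⁻¹ (common ion dominates); [I⁻] = 2s.
Ksp = [Pb²⁺][I⁻]^2 = (0.50)(2s)^2
(2s)^2 = 4.2×10⁻⁹ / (0.50) = 8.4×10⁻⁹
s = 4.6×10⁻⁵ mol L⁻¹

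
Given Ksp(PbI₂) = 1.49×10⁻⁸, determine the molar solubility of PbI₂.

1.55×10⁻³ M

PbI₂(s) ⇌ Pb²⁺(aq) + 2 I⁻(aq)
For each mole of PbI₂ that dissolves per liter, [Pb²⁺] = s and [I⁻] = 2s; let s denote this solubility.
Ksp = [Pb²⁺][I⁻]^2 = s · (2s)^2 = 4s^3
4s^3 = 1.49×10⁻⁸  ⇒  s^3 = 3.73×10⁻⁹
s = 1.55×10⁻³ M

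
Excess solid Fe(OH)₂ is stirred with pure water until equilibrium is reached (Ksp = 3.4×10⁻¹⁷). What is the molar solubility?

2.0×10⁻⁶ M

Fe(OH)₂(s) ⇌ Fe²⁺(aq) + 2 OH⁻(aq)
Let s be the molar solubility. Then [Fe²⁺] = s and [OH⁻] = 2s.
Ksp = [Fe²⁺][OH⁻]^2 = s · (2s)^2 = 4s^3
4s^3 = 3.4×10⁻¹⁷  ⇒  s^3 = 8.5×10⁻¹⁸
s = (8.5×10⁻¹⁸)^(1/3) = 2.0×10⁻⁶ M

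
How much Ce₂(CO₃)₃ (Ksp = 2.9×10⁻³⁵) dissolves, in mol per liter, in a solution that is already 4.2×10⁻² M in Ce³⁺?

8.5×10⁻¹² M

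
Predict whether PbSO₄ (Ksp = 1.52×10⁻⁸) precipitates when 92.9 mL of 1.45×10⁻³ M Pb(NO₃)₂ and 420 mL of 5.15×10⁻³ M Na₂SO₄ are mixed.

Yes

Total volume after mixing = 92.9 + 420 = 512.9 mL.
[Pb²⁺] = (1.45×10⁻³)(92.9)/512.9 = 2.63×10⁻⁴ M
[SO₄²⁻] = (5.15×10⁻³)(420)/512.9 = 4.22×10⁻³ M
Q = [Pb²⁺][SO₄²⁻] = 1.11×10⁻⁶
Because Q > Ksp (1.11×10⁻⁶ vs 1.52×10⁻⁸), a precipitate of PbSO₄ forms.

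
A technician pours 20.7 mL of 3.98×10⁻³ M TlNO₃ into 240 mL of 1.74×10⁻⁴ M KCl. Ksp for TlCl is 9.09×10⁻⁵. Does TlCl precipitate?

No

The combined volume is 260.7 mL.
[Tl⁺] = (3.98×10⁻³)(20.7)/260.7 = 3.16×10⁻⁴ M
[Cl⁻] = (1.74×10⁻⁴)(240)/260.7 = 1.60×10⁻⁴ M
Q = [Tl⁺][Cl⁻] = 5.06×10⁻⁸
Q < Ksp (5.06×10⁻⁸ vs 9.09×10⁻⁵); the solution remains unsaturated and no precipitate forms.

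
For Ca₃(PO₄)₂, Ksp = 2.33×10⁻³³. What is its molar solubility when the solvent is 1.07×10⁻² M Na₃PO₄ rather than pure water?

9.10×10⁻¹¹ M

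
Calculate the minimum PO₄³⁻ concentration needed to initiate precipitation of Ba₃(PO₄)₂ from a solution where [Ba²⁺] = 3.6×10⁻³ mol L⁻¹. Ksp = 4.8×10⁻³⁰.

1.0×10⁻¹¹ M

Precipitation of each salt begins when its ion product equals Ksp.
Ba₃(PO₄)₂(s) ⇌ 3 Ba²⁺(aq) + 2 PO₄³⁻(aq)
Ksp = [Ba²⁺]^3[PO₄³⁻]^2 = [PO₄³⁻]^2(3.6×10⁻³)^3
[PO₄³⁻]^2 = 4.8×10⁻³⁰ / (3.6×10⁻³)^3 = 1.0×10⁻²²
[PO₄³⁻] = 1.0×10⁻¹¹ mol L⁻¹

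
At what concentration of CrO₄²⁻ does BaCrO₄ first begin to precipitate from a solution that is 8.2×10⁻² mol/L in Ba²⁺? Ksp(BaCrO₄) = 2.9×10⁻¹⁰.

3.5×10⁻⁹ M

Precipitation of each salt begins when its ion product equals Ksp.
BaCrO₄(s) ⇌ Ba²⁺(aq) + CrO₄²⁻(aq)
Ksp = [Ba²⁺][CrO₄²⁻] = [CrO₄²⁻](8.2×10⁻²)
[CrO₄²⁻] = 2.9×10⁻¹⁰ / (8.2×10⁻²) = 3.5×10⁻⁹
[CrO₄²⁻] = 3.5×10⁻⁹ mol/L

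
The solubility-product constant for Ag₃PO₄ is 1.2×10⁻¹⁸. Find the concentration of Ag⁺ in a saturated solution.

4.4×10⁻⁵ M

Ag₃PO₄(s) ⇌ 3 Ag⁺(aq) + PO₄³⁻(aq)
If s mol/L of Ag₃PO₄ dissolves, [Ag⁺] = 3s and [PO₄³⁻] = s.
Ksp = [Ag⁺]^3[PO₄³⁻] = (3s)^3 · s = 27s^4 = 1.2×10⁻¹⁸
s = 1.5×10⁻⁵ mol/L
[Ag⁺] = 3s = 4.4×10⁻⁵ mol/L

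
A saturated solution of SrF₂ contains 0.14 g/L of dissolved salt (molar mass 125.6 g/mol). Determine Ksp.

Ksp = 5.5×10⁻⁹

s = (0.14 g L⁻¹)/(125.6 g mol⁻¹) = 1.115×10⁻³ M
SrF₂(s) ⇌ Sr²⁺(aq) + 2 F⁻(aq)
With molar solubility s: [Sr²⁺] = s, [F⁻] = 2s.
Ksp = [Sr²⁺][F⁻]^2 = s · (2s)^2 = 4s^3
Ksp = 4 × (1.115×10⁻³)^3 = 5.5×10⁻⁹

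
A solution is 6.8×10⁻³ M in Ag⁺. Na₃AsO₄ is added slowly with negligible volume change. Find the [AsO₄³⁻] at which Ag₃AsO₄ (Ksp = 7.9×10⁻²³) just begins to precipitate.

2.5×10⁻¹⁶ M

Each salt precipitates once Q = Ksp for that salt.
Ag₃AsO₄(s) ⇌ 3 Ag⁺(aq) + AsO₄³⁻(aq)
Ksp = [Ag⁺]^3[AsO₄³⁻] = [AsO₄³⁻](6.8×10⁻³)^3
[AsO₄³⁻] = 7.9×10⁻²³ / (6.8×10⁻³)^3 = 2.5×10⁻¹⁶
[AsO₄³⁻] = 2.5×10⁻¹⁶ M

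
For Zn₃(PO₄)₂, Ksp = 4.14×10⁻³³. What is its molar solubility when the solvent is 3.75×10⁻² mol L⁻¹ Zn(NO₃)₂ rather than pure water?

4.43×10⁻¹⁵ M

Zn₃(PO₄)₂(s) ⇌ 3 Zn²⁺(aq) + 2 PO₄³⁻(aq)
With Zn²⁺ already at 3.75×10⁻² mol L⁻¹ and s small, take [Zn²⁺] ≈ 3.75×10⁻² mol L⁻¹ and [PO₄³⁻] = 2s.
Ksp = [Zn²⁺]^3[PO₄³⁻]^2 = (3.75×10⁻²)^3(2s)^2
(2s)^2 = 4.14×10⁻³³ / (3.75×10⁻²)^3 = 7.85×10⁻²⁹
s = 4.43×10⁻¹⁵ mol L⁻¹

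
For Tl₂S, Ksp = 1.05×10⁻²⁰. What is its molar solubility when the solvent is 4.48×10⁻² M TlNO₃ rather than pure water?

5.23×10⁻¹⁸ M

Tl₂S(s) ⇌ 2 Tl⁺(aq) + S²⁻(aq)
The solution already contains Tl⁺ at 4.48×10⁻² M. Let s be the molar solubility of Tl₂S.
[Tl⁺] ≈ 4.48×10⁻² M (common ion dominates); [S²⁻] = s.
Ksp = [Tl⁺]^2[S²⁻] = (4.48×10⁻²)^2s
s = 1.05×10⁻²⁰ / (4.48×10⁻²)^2 = 5.23×10⁻¹⁸
s = 5.23×10⁻¹⁸ M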